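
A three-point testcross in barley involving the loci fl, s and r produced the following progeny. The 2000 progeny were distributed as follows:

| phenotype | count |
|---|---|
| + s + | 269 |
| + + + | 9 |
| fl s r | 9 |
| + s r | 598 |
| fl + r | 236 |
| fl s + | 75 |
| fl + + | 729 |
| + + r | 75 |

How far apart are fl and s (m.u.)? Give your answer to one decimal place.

8.4 m.u.

The two most frequent reciprocal classes, + s r and fl + +, are the parental types, so the F1 was + s r / fl + +.
The two rarest classes, fl s r and + + +, are the double crossovers. Comparing them with the parentals, only the fl allele has switched, so fl is the middle locus and the order is s – fl – r.
Crossovers in the s–fl interval produce the single-crossover classes + + r and fl s + (75 + 75 = 150) plus the double crossovers (18).
RF(s–fl) = (150 + 18) / 2000 = 168/2000 = 0.0840 → 8.4 m.u.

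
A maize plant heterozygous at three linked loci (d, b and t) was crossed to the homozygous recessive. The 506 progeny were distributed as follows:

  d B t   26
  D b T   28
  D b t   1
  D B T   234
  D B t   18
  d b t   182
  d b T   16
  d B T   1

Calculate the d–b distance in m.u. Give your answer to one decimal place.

11.1 m.u.

The two most frequent reciprocal classes, D B T and d b t, are the parental types, so the F1 was D B T / d b t.
The two rarest classes, d B T and D b t, are the double crossovers. Comparing them with the parentals, only the d allele has switched, so d is the middle locus and the order is b – d – t.
Crossovers in the b–d interval produce the single-crossover classes D b T and d B t (28 + 26 = 54) plus the double crossovers (2).
RF(b–d) = (54 + 2) / 506 = 56/506 = 0.1107 → 11.1 m.u.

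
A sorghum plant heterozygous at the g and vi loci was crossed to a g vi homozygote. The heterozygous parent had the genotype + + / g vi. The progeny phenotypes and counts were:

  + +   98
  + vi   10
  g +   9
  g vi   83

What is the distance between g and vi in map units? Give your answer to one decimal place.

The recombinant classes are + vi and g +: 10 + 9 = 19.
Recombination frequency = 19/200 = 0.0950 ≈ 9.5%, i.e. 9.5 map units.

9.5 map units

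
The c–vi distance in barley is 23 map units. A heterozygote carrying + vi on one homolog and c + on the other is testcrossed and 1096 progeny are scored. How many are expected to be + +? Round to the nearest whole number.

A map distance of 23 map units corresponds to a recombination frequency of 0.230.
The F1 is + vi / c +, so + + is a recombinant gamete class with expected frequency r/2 = 0.230/2 = 0.1150.
Expected number = 0.1150 × 1096 = 126.04 ≈ 126.

126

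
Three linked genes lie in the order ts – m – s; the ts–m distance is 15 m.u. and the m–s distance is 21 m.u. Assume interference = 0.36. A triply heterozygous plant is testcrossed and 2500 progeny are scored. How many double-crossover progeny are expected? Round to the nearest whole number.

Map distances give recombination frequencies of 0.150 and 0.210 for the two intervals.
With interference 0.36 (so coincidence = 0.64), expected double-crossover frequency = 0.150 × 0.210 × 0.64 = 0.02016.
Expected number = 0.02016 × 2500 = 50.40 ≈ 50.

50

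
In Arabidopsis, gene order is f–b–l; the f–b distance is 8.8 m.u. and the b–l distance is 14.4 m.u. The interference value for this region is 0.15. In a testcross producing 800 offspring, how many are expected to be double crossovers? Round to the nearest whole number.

9

Map distances give recombination frequencies of 0.088 and 0.144 for the two intervals.
With interference 0.15 (so coincidence = 0.85), expected double-crossover frequency = 0.088 × 0.144 × 0.85 = 0.01077.
Expected number = 0.01077 × 800 = 8.62 ≈ 9.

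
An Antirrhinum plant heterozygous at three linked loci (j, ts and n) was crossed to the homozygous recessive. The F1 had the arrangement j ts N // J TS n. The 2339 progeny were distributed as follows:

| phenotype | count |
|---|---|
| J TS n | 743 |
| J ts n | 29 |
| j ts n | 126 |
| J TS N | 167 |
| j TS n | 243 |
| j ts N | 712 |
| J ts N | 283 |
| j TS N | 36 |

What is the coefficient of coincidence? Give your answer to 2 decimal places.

0.72

The two rarest classes, j TS N and J ts n, are the double crossovers. Comparing them with the parentals, only the ts allele has switched, so ts is the middle locus and the order is n – ts – j.
n–ts: (293 + 65)/2339 = 0.1531; ts–j: (526 + 65)/2339 = 0.2527.
Expected DCO frequency = 0.1531 × 0.2527 ≈ 0.03869; observed = 65/2339 ≈ 0.02779.
Coefficient of coincidence = 0.02779/0.03869 ≈ 0.72.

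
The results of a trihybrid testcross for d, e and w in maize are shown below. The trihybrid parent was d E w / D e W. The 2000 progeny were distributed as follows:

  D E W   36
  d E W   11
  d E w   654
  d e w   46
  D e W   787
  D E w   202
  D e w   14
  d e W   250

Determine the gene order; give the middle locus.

The two rarest classes, d E W and D e w, are the double crossovers. Comparing them with the parentals, only the w allele has switched, so w is the middle locus and the order is d – w – e.

w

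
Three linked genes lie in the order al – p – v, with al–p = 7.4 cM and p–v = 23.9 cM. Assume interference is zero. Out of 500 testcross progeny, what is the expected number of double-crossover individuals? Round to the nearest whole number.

9

Map distances give recombination frequencies of 0.074 and 0.239 for the two intervals.
With no interference, expected double-crossover frequency = 0.074 × 0.239 = 0.01769.
Expected number = 0.01769 × 500 = 8.84 ≈ 9.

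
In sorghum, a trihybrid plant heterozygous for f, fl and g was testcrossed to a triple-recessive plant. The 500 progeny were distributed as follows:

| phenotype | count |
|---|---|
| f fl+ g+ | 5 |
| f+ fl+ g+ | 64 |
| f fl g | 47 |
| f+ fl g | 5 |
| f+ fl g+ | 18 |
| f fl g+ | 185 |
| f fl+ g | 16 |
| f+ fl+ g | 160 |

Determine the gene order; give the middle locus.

fl

The two most frequent reciprocal classes, f+ fl+ g and f fl g+, are the parental types, so the F1 was f+ fl+ g / f fl g+.
The two rarest classes, f+ fl g and f fl+ g+, are the double crossovers. Comparing them with the parentals, only the fl allele has switched, so fl is the middle locus and the order is g – fl – f.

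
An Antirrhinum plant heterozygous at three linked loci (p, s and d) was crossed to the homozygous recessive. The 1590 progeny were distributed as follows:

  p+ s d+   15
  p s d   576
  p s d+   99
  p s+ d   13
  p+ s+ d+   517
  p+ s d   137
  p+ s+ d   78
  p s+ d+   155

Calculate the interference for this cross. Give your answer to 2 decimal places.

0.32

The two most frequent reciprocal classes, p s d and p+ s+ d+, are the parental types, so the F1 was p s d / p+ s+ d+.
The two rarest classes, p s+ d and p+ s d+, are the double crossovers. Comparing them with the parentals, only the s allele has switched, so s is the middle locus and the order is p – s – d.
p–s: (292 + 28)/1590 = 0.2013; s–d: (177 + 28)/1590 = 0.1289.
Expected DCO frequency = 0.2013 × 0.1289 ≈ 0.02595; observed = 28/1590 ≈ 0.01761.
Coefficient of coincidence = 0.01761/0.02595 ≈ 0.68; interference = 1 − 0.68 = 0.32.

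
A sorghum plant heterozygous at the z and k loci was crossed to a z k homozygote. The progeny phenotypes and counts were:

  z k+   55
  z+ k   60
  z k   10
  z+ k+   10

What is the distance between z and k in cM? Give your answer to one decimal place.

The two most frequent classes, z+ k (60) and z k+ (55), are the parental types, so the F1 was z+ k / z k+.
The recombinant classes are z+ k+ and z k: 10 + 10 = 20.
Recombination frequency = 20/135 = 0.1481 ≈ 14.8%, i.e. 14.8 cM.

14.8 cM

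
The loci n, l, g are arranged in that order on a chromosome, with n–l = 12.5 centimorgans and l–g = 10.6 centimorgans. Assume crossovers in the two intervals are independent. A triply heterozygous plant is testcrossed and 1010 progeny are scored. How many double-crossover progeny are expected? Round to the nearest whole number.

13

Map distances give recombination frequencies of 0.125 and 0.106 for the two intervals.
With no interference, expected double-crossover frequency = 0.125 × 0.106 = 0.01325.
Expected number = 0.01325 × 1010 = 13.38 ≈ 13.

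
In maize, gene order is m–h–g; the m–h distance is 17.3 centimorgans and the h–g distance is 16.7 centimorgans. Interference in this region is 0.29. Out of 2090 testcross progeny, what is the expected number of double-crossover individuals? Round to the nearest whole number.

Map distances give recombination frequencies of 0.173 and 0.167 for the two intervals.
With interference 0.29 (so coincidence = 0.71), expected double-crossover frequency = 0.173 × 0.167 × 0.71 = 0.02051.
Expected number = 0.02051 × 2090 = 42.87 ≈ 43.

43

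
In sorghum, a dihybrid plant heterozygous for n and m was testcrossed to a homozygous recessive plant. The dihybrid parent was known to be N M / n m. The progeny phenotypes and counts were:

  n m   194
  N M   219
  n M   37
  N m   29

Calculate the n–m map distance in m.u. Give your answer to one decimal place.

13.8 m.u.

The recombinant classes are N m and n M: 29 + 37 = 66.
Recombination frequency = 66/479 = 0.1378 ≈ 13.8%, i.e. 13.8 m.u.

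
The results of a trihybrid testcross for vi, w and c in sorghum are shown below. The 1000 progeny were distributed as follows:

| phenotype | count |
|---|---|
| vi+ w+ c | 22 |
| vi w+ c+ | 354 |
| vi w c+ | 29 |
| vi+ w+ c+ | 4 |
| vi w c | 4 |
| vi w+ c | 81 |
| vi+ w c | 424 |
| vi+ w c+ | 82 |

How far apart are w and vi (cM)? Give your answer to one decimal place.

The two most frequent reciprocal classes, vi+ w c and vi w+ c+, are the parental types, so the F1 was vi+ w c / vi w+ c+.
The two rarest classes, vi w c and vi+ w+ c+, are the double crossovers. Comparing them with the parentals, only the vi allele has switched, so vi is the middle locus and the order is w – vi – c.
Crossovers in the w–vi interval produce the single-crossover classes vi+ w+ c and vi w c+ (22 + 29 = 51) plus the double crossovers (8).
RF(w–vi) = (51 + 8) / 1000 = 59/1000 = 0.0590 → 5.9 cM.

5.9 cM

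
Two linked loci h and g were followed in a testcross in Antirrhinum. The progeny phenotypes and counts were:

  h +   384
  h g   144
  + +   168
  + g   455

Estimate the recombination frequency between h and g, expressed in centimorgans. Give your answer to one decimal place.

The two most frequent classes, + g (455) and h + (384), are the parental types, so the F1 was + g / h +.
The recombinant classes are + + and h g: 168 + 144 = 312.
Recombination frequency = 312/1151 = 0.2711 ≈ 27.1%, i.e. 27.1 centimorgans.

27.1 centimorgans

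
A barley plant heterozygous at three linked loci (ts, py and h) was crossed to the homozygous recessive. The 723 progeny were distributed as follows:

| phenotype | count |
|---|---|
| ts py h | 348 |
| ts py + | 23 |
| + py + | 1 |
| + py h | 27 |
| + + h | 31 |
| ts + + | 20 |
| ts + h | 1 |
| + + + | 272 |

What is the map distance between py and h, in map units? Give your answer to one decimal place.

The two most frequent reciprocal classes, + + + and ts py h, are the parental types, so the F1 was + + + / ts py h.
The two rarest classes, + py + and ts + h, are the double crossovers. Comparing them with the parentals, only the py allele has switched, so py is the middle locus and the order is h – py – ts.
Crossovers in the h–py interval produce the single-crossover classes + + h and ts py + (31 + 23 = 54) plus the double crossovers (2).
RF(h–py) = (54 + 2) / 723 = 56/723 = 0.0775 → 7.7 map units.

7.7 map units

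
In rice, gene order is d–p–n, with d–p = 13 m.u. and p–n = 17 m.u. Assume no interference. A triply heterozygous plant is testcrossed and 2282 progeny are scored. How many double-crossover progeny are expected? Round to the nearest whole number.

Map distances give recombination frequencies of 0.130 and 0.170 for the two intervals.
With no interference, expected double-crossover frequency = 0.130 × 0.170 = 0.02210.
Expected number = 0.02210 × 2282 = 50.43 ≈ 50.

50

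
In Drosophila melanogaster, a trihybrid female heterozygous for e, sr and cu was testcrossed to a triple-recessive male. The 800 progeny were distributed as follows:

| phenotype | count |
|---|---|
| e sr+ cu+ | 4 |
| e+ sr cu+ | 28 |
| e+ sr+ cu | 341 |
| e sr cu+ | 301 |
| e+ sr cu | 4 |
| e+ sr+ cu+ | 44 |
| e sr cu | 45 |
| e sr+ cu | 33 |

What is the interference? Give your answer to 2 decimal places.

The two most frequent reciprocal classes, e+ sr+ cu and e sr cu+, are the parental types, so the F1 was e+ sr+ cu / e sr cu+.
The two rarest classes, e+ sr cu and e sr+ cu+, are the double crossovers. Comparing them with the parentals, only the sr allele has switched, so sr is the middle locus and the order is cu – sr – e.
cu–sr: (89 + 8)/800 = 0.1212; sr–e: (61 + 8)/800 = 0.0862.
Expected DCO frequency = 0.1212 × 0.0862 ≈ 0.01045; observed = 8/800 ≈ 0.01000.
Coefficient of coincidence = 0.01000/0.01045 ≈ 0.96; interference = 1 − 0.96 = 0.04.

0.04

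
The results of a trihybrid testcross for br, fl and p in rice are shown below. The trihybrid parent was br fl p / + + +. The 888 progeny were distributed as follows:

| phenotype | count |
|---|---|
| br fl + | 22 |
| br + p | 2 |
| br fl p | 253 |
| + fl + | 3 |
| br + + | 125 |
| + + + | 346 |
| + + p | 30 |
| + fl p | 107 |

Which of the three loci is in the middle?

fl

The two rarest classes, br + p and + fl +, are the double crossovers. Comparing them with the parentals, only the fl allele has switched, so fl is the middle locus and the order is p – fl – br.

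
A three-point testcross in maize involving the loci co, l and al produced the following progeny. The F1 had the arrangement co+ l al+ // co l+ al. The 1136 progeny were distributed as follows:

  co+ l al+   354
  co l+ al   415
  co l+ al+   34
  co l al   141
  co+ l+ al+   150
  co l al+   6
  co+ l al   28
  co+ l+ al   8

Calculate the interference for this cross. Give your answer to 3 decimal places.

0.314

The two rarest classes, co l al+ and co+ l+ al, are the double crossovers. Comparing them with the parentals, only the co allele has switched, so co is the middle locus and the order is l – co – al.
l–co: (291 + 14)/1136 = 0.2685; co–al: (62 + 14)/1136 = 0.0669.
Expected DCO frequency = 0.2685 × 0.0669 ≈ 0.01796; observed = 14/1136 ≈ 0.01232.
Coefficient of coincidence = 0.01232/0.01796 ≈ 0.686; interference = 1 − 0.686 = 0.314.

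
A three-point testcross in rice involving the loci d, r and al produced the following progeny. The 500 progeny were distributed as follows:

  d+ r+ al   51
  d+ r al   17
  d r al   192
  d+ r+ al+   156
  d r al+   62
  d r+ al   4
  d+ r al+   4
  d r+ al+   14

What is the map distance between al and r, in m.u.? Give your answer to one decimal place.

24.2 m.u.

The two most frequent reciprocal classes, d+ r+ al+ and d r al, are the parental types, so the F1 was d+ r+ al+ / d r al.
The two rarest classes, d+ r al+ and d r+ al, are the double crossovers. Comparing them with the parentals, only the r allele has switched, so r is the middle locus and the order is d – r – al.
Crossovers in the r–al interval produce the single-crossover classes d+ r+ al and d r al+ (51 + 62 = 113) plus the double crossovers (8).
RF(r–al) = (113 + 8) / 500 = 121/500 = 0.2420 → 24.2 m.u.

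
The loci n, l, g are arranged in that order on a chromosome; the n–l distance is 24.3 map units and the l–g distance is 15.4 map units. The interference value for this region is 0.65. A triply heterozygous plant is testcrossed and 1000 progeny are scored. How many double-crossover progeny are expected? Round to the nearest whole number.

Map distances give recombination frequencies of 0.243 and 0.154 for the two intervals.
With interference 0.65 (so coincidence = 0.35), expected double-crossover frequency = 0.243 × 0.154 × 0.35 = 0.01310.
Expected number = 0.01310 × 1000 = 13.10 ≈ 13.

13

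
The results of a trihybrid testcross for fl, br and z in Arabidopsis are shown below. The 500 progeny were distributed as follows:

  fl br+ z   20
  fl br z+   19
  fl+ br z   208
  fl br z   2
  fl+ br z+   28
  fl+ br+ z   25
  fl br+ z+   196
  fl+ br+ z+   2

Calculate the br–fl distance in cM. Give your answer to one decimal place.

The two most frequent reciprocal classes, fl+ br z and fl br+ z+, are the parental types, so the F1 was fl+ br z / fl br+ z+.
The two rarest classes, fl br z and fl+ br+ z+, are the double crossovers. Comparing them with the parentals, only the fl allele has switched, so fl is the middle locus and the order is z – fl – br.
Crossovers in the fl–br interval produce the single-crossover classes fl+ br+ z and fl br z+ (25 + 19 = 44) plus the double crossovers (4).
RF(fl–br) = (44 + 4) / 500 = 48/500 = 0.0960 → 9.6 cM.

9.6 cM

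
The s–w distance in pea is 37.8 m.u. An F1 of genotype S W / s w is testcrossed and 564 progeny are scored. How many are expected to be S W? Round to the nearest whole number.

A map distance of 37.8 m.u. corresponds to a recombination frequency of 0.378.
The F1 is S W / s w, so S W is a parental gamete class with expected frequency (1 − r)/2 = 0.622/2 = 0.3110.
Expected number = 0.3110 × 564 = 175.40 ≈ 175.

175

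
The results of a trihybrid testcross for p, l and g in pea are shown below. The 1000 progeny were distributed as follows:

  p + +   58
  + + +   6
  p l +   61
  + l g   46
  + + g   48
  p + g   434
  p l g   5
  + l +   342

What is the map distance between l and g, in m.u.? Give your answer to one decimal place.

11.5 m.u.

The two most frequent reciprocal classes, + l + and p + g, are the parental types, so the F1 was + l + / p + g.
The two rarest classes, + + + and p l g, are the double crossovers. Comparing them with the parentals, only the l allele has switched, so l is the middle locus and the order is g – l – p.
Crossovers in the g–l interval produce the single-crossover classes + l g and p + + (46 + 58 = 104) plus the double crossovers (11).
RF(g–l) = (104 + 11) / 1000 = 115/1000 = 0.1150 → 11.5 m.u.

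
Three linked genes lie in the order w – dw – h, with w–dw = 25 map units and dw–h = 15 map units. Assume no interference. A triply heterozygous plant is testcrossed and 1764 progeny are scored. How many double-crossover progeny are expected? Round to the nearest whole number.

Map distances give recombination frequencies of 0.250 and 0.150 for the two intervals.
With no interference, expected double-crossover frequency = 0.250 × 0.150 = 0.03750.
Expected number = 0.03750 × 1764 = 66.15 ≈ 66.

66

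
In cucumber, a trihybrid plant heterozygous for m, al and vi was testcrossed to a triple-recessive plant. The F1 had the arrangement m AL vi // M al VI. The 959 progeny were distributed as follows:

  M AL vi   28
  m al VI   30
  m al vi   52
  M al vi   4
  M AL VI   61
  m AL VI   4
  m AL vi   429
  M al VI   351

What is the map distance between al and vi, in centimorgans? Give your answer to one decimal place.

12.6 centimorgans

The two rarest classes, m AL VI and M al vi, are the double crossovers. Comparing them with the parentals, only the vi allele has switched, so vi is the middle locus and the order is m – vi – al.
Crossovers in the vi–al interval produce the single-crossover classes m al vi and M AL VI (52 + 61 = 113) plus the double crossovers (8).
RF(vi–al) = (113 + 8) / 959 = 121/959 = 0.1262 → 12.6 centimorgans.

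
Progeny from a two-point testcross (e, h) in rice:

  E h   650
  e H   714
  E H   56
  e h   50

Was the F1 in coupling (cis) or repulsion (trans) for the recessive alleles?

trans

The two most frequent classes are E h (650) and e H (714); these are the parental (non-recombinant) types.
So the F1 carried E h on one chromosome and e H on the other — the recessive alleles are on opposite chromosomes (trans / repulsion).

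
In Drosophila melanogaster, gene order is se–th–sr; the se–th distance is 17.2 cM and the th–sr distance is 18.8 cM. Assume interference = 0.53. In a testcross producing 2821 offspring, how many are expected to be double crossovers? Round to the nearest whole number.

Map distances give recombination frequencies of 0.172 and 0.188 for the two intervals.
With interference 0.53 (so coincidence = 0.47), expected double-crossover frequency = 0.172 × 0.188 × 0.47 = 0.01520.
Expected number = 0.01520 × 2821 = 42.87 ≈ 43.

43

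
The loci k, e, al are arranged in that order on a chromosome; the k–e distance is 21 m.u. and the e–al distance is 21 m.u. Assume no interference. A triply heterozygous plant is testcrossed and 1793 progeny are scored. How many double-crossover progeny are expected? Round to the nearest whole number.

Map distances give recombination frequencies of 0.210 and 0.210 for the two intervals.
With no interference, expected double-crossover frequency = 0.210 × 0.210 = 0.04410.
Expected number = 0.04410 × 1793 = 79.07 ≈ 79.

79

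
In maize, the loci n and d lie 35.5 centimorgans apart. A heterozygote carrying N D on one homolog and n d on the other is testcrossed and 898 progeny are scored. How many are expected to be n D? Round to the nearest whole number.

159

A map distance of 35.5 centimorgans corresponds to a recombination frequency of 0.355.
The F1 is N D / n d, so n D is a recombinant gamete class with expected frequency r/2 = 0.355/2 = 0.1775.
Expected number = 0.1775 × 898 = 159.39 ≈ 159.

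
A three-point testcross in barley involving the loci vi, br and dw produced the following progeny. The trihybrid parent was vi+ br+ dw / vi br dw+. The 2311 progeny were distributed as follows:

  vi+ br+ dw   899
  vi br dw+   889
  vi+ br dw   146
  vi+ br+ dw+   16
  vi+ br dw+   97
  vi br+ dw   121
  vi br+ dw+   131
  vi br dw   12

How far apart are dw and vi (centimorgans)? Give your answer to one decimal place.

The two rarest classes, vi+ br+ dw+ and vi br dw, are the double crossovers. Comparing them with the parentals, only the dw allele has switched, so dw is the middle locus and the order is br – dw – vi.
Crossovers in the dw–vi interval produce the single-crossover classes vi br+ dw and vi+ br dw+ (121 + 97 = 218) plus the double crossovers (28).
RF(dw–vi) = (218 + 28) / 2311 = 246/2311 = 0.1064 → 10.6 centimorgans.

10.6 centimorgans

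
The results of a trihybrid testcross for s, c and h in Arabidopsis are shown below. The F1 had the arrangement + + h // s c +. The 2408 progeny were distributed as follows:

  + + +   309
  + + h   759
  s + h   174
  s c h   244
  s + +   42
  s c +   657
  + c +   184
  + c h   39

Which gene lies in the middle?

The two rarest classes, + c h and s + +, are the double crossovers. Comparing them with the parentals, only the c allele has switched, so c is the middle locus and the order is h – c – s.

c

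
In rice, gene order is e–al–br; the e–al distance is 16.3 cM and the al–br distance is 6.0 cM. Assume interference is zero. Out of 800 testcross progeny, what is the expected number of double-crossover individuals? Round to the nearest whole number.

Map distances give recombination frequencies of 0.163 and 0.060 for the two intervals.
With no interference, expected double-crossover frequency = 0.163 × 0.060 = 0.00978.
Expected number = 0.00978 × 800 = 7.82 ≈ 8.

8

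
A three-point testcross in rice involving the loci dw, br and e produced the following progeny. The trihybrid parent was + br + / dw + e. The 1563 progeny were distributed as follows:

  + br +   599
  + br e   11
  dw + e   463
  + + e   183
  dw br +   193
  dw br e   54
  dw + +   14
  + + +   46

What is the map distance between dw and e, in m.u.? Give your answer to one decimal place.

The two rarest classes, + br e and dw + +, are the double crossovers. Comparing them with the parentals, only the e allele has switched, so e is the middle locus and the order is dw – e – br.
Crossovers in the dw–e interval produce the single-crossover classes dw br + and + + e (193 + 183 = 376) plus the double crossovers (25).
RF(dw–e) = (376 + 25) / 1563 = 401/1563 = 0.2566 → 25.7 m.u.

25.7 m.u.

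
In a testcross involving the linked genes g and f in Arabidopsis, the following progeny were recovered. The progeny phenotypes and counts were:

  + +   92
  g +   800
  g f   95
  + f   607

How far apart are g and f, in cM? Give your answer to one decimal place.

The two most frequent classes, + f (607) and g + (800), are the parental types, so the F1 was + f / g +.
The recombinant classes are + + and g f: 92 + 95 = 187.
Recombination frequency = 187/1594 = 0.1173 ≈ 11.7%, i.e. 11.7 cM.

11.7 cM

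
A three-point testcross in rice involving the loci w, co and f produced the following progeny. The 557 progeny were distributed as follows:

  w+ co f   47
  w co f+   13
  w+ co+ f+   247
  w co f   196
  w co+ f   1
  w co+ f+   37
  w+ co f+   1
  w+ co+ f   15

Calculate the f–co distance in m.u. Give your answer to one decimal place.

The two most frequent reciprocal classes, w+ co+ f+ and w co f, are the parental types, so the F1 was w+ co+ f+ / w co f.
The two rarest classes, w+ co f+ and w co+ f, are the double crossovers. Comparing them with the parentals, only the co allele has switched, so co is the middle locus and the order is f – co – w.
Crossovers in the f–co interval produce the single-crossover classes w+ co+ f and w co f+ (15 + 13 = 28) plus the double crossovers (2).
RF(f–co) = (28 + 2) / 557 = 30/557 = 0.0539 → 5.4 m.u.

5.4 m.u.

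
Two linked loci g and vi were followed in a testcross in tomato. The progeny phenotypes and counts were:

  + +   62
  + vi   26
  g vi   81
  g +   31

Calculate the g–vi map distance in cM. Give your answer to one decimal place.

28.5 cM

The two most frequent classes, + + (62) and g vi (81), are the parental types, so the F1 was + + / g vi.
The recombinant classes are + vi and g +: 26 + 31 = 57.
Recombination frequency = 57/200 = 0.2850 ≈ 28.5%, i.e. 28.5 cM.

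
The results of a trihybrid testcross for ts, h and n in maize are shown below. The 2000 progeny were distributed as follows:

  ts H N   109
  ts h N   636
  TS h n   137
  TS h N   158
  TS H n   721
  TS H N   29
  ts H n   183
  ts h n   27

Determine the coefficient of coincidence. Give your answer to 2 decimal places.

The two most frequent reciprocal classes, ts h N and TS H n, are the parental types, so the F1 was ts h N / TS H n.
The two rarest classes, ts h n and TS H N, are the double crossovers. Comparing them with the parentals, only the n allele has switched, so n is the middle locus and the order is h – n – ts.
h–n: (246 + 56)/2000 = 0.1510; n–ts: (341 + 56)/2000 = 0.1985.
Expected DCO frequency = 0.1510 × 0.1985 ≈ 0.02997; observed = 56/2000 ≈ 0.02800.
Coefficient of coincidence = 0.02800/0.02997 ≈ 0.93.

0.93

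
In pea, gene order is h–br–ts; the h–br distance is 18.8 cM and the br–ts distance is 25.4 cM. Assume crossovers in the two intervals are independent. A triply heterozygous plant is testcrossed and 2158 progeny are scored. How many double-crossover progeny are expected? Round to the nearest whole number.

Map distances give recombination frequencies of 0.188 and 0.254 for the two intervals.
With no interference, expected double-crossover frequency = 0.188 × 0.254 = 0.04775.
Expected number = 0.04775 × 2158 = 103.05 ≈ 103.

103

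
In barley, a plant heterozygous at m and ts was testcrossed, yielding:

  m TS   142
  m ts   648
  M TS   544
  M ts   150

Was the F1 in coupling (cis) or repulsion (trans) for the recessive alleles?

The two most frequent classes are M TS (544) and m ts (648); these are the parental (non-recombinant) types.
So the F1 carried M TS on one chromosome and m ts on the other — the recessive alleles are on the same chromosome (cis / coupling).

cis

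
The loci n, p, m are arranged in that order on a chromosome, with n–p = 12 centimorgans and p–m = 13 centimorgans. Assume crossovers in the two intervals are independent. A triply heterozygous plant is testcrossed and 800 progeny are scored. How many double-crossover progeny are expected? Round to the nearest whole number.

Map distances give recombination frequencies of 0.120 and 0.130 for the two intervals.
With no interference, expected double-crossover frequency = 0.120 × 0.130 = 0.01560.
Expected number = 0.01560 × 800 = 12.48 ≈ 12.

12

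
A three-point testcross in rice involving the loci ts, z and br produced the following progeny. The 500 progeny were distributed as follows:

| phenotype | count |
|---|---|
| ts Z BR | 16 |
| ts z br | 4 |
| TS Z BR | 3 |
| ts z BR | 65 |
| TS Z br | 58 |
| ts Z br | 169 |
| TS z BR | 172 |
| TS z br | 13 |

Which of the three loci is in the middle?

z

The two most frequent reciprocal classes, ts Z br and TS z BR, are the parental types, so the F1 was ts Z br / TS z BR.
The two rarest classes, ts z br and TS Z BR, are the double crossovers. Comparing them with the parentals, only the z allele has switched, so z is the middle locus and the order is ts – z – br.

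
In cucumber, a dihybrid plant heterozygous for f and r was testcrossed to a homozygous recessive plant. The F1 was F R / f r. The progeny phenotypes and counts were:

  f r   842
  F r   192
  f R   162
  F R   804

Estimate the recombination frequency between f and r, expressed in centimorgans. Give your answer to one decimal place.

17.7 centimorgans

The recombinant classes are F r and f R: 192 + 162 = 354.
Recombination frequency = 354/2000 = 0.1770 ≈ 17.7%, i.e. 17.7 centimorgans.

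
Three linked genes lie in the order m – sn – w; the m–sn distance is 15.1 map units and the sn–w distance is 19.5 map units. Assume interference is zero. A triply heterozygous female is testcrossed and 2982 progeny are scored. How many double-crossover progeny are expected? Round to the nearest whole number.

Map distances give recombination frequencies of 0.151 and 0.195 for the two intervals.
With no interference, expected double-crossover frequency = 0.151 × 0.195 = 0.02944.
Expected number = 0.02944 × 2982 = 87.80 ≈ 88.

88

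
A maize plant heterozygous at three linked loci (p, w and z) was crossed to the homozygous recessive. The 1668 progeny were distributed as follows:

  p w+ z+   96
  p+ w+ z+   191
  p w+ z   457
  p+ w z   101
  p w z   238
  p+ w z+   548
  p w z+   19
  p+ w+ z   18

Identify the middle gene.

p

The two most frequent reciprocal classes, p w+ z and p+ w z+, are the parental types, so the F1 was p w+ z / p+ w z+.
The two rarest classes, p+ w+ z and p w z+, are the double crossovers. Comparing them with the parentals, only the p allele has switched, so p is the middle locus and the order is z – p – w.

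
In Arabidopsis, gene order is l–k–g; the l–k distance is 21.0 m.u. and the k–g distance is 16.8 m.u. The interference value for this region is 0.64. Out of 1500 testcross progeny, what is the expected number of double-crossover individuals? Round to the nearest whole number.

19

Map distances give recombination frequencies of 0.210 and 0.168 for the two intervals.
With interference 0.64 (so coincidence = 0.36), expected double-crossover frequency = 0.210 × 0.168 × 0.36 = 0.01270.
Expected number = 0.01270 × 1500 = 19.05 ≈ 19.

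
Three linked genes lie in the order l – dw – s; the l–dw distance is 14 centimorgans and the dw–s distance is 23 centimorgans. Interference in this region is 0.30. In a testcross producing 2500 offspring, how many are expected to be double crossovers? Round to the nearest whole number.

Map distances give recombination frequencies of 0.140 and 0.230 for the two intervals.
With interference 0.30 (so coincidence = 0.70), expected double-crossover frequency = 0.140 × 0.230 × 0.70 = 0.02254.
Expected number = 0.02254 × 2500 = 56.35 ≈ 56.

56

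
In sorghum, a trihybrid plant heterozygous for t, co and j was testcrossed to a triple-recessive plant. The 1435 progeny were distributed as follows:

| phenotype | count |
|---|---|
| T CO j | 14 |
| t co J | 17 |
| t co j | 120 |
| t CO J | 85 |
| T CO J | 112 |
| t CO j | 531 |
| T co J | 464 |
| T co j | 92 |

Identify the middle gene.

t

The two most frequent reciprocal classes, T co J and t CO j, are the parental types, so the F1 was T co J / t CO j.
The two rarest classes, t co J and T CO j, are the double crossovers. Comparing them with the parentals, only the t allele has switched, so t is the middle locus and the order is j – t – co.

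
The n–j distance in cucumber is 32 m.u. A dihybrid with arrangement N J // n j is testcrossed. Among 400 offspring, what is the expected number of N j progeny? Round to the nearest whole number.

A map distance of 32 m.u. corresponds to a recombination frequency of 0.320.
The F1 is N J / n j, so N j is a recombinant gamete class with expected frequency r/2 = 0.320/2 = 0.1600.
Expected number = 0.1600 × 400 = 64.00 ≈ 64.

64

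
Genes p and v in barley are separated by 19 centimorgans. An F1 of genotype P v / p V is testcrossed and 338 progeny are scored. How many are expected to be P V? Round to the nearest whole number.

A map distance of 19 centimorgans corresponds to a recombination frequency of 0.190.
The F1 is P v / p V, so P V is a recombinant gamete class with expected frequency r/2 = 0.190/2 = 0.0950.
Expected number = 0.0950 × 338 = 32.11 ≈ 32.

32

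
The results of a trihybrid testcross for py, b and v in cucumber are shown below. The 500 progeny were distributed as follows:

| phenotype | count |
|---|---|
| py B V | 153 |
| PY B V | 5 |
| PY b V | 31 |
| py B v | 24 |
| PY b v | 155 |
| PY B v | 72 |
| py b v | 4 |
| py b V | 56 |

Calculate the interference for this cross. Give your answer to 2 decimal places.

The two most frequent reciprocal classes, PY b v and py B V, are the parental types, so the F1 was PY b v / py B V.
The two rarest classes, py b v and PY B V, are the double crossovers. Comparing them with the parentals, only the py allele has switched, so py is the middle locus and the order is v – py – b.
v–py: (55 + 9)/500 = 0.1280; py–b: (128 + 9)/500 = 0.2740.
Expected DCO frequency = 0.1280 × 0.2740 ≈ 0.03507; observed = 9/500 ≈ 0.01800.
Coefficient of coincidence = 0.01800/0.03507 ≈ 0.51; interference = 1 − 0.51 = 0.49.

0.49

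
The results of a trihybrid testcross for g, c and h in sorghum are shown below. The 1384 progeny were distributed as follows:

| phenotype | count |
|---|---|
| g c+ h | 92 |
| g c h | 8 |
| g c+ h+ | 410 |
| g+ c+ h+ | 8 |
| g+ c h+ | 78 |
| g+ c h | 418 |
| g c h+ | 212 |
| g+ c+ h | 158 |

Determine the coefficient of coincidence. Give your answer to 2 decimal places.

The two most frequent reciprocal classes, g+ c h and g c+ h+, are the parental types, so the F1 was g+ c h / g c+ h+.
The two rarest classes, g c h and g+ c+ h+, are the double crossovers. Comparing them with the parentals, only the g allele has switched, so g is the middle locus and the order is h – g – c.
h–g: (170 + 16)/1384 = 0.1344; g–c: (370 + 16)/1384 = 0.2789.
Expected DCO frequency = 0.1344 × 0.2789 ≈ 0.03748; observed = 16/1384 ≈ 0.01156.
Coefficient of coincidence = 0.01156/0.03748 ≈ 0.31.

0.31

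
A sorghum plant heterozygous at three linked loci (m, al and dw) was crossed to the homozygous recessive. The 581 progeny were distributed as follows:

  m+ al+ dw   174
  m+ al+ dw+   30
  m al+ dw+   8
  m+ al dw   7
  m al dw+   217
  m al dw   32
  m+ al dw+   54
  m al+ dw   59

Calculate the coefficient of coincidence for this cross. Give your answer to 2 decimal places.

0.88

The two most frequent reciprocal classes, m al dw+ and m+ al+ dw, are the parental types, so the F1 was m al dw+ / m+ al+ dw.
The two rarest classes, m al+ dw+ and m+ al dw, are the double crossovers. Comparing them with the parentals, only the al allele has switched, so al is the middle locus and the order is m – al – dw.
m–al: (113 + 15)/581 = 0.2203; al–dw: (62 + 15)/581 = 0.1325.
Expected DCO frequency = 0.2203 × 0.1325 ≈ 0.02919; observed = 15/581 ≈ 0.02582.
Coefficient of coincidence = 0.02582/0.02919 ≈ 0.88.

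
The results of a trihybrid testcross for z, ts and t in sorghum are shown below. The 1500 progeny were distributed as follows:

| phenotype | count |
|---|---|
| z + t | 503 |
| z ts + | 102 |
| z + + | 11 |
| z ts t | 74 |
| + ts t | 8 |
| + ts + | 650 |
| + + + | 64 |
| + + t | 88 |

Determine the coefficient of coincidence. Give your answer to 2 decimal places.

0.87

The two most frequent reciprocal classes, + ts + and z + t, are the parental types, so the F1 was + ts + / z + t.
The two rarest classes, + ts t and z + +, are the double crossovers. Comparing them with the parentals, only the t allele has switched, so t is the middle locus and the order is ts – t – z.
ts–t: (138 + 19)/1500 = 0.1047; t–z: (190 + 19)/1500 = 0.1393.
Expected DCO frequency = 0.1047 × 0.1393 ≈ 0.01458; observed = 19/1500 ≈ 0.01267.
Coefficient of coincidence = 0.01267/0.01458 ≈ 0.87.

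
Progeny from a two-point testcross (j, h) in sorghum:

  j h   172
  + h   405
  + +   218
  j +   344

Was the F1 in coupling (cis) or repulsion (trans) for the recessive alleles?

The two most frequent classes are + h (405) and j + (344); these are the parental (non-recombinant) types.
So the F1 carried + h on one chromosome and j + on the other — the recessive alleles are on opposite chromosomes (trans / repulsion).

trans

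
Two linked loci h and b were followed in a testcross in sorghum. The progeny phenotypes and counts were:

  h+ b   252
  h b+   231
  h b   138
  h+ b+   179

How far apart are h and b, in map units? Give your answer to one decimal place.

The two most frequent classes, h+ b (252) and h b+ (231), are the parental types, so the F1 was h+ b / h b+.
The recombinant classes are h+ b+ and h b: 179 + 138 = 317.
Recombination frequency = 317/800 = 0.3962 ≈ 39.6%, i.e. 39.6 map units.

39.6 map units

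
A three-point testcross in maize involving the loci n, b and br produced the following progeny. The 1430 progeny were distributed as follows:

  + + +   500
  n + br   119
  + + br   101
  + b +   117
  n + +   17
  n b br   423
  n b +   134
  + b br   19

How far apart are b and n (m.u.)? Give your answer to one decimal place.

The two most frequent reciprocal classes, n b br and + + +, are the parental types, so the F1 was n b br / + + +.
The two rarest classes, + b br and n + +, are the double crossovers. Comparing them with the parentals, only the n allele has switched, so n is the middle locus and the order is br – n – b.
Crossovers in the n–b interval produce the single-crossover classes n + br and + b + (119 + 117 = 236) plus the double crossovers (36).
RF(n–b) = (236 + 36) / 1430 = 272/1430 = 0.1902 → 19.0 m.u.

19.0 m.u.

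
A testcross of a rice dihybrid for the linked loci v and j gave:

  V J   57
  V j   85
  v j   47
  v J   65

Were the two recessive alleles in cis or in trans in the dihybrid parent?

trans

The two most frequent classes are V j (85) and v J (65); these are the parental (non-recombinant) types.
So the F1 carried V j on one chromosome and v J on the other — the recessive alleles are on opposite chromosomes (trans / repulsion).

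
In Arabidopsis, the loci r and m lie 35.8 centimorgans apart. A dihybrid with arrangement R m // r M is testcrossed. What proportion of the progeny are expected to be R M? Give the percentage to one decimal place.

17.9%

A map distance of 35.8 centimorgans corresponds to a recombination frequency of 0.358.
The F1 is R m / r M, so R M is a recombinant gamete class with expected frequency r/2 = 0.358/2 = 0.1790.
That is 0.1790 = 17.9% of the progeny.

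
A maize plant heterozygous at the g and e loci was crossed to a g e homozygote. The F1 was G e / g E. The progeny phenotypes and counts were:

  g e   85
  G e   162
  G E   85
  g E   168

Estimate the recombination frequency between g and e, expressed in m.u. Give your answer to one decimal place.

34.0 m.u.

The recombinant classes are G E and g e: 85 + 85 = 170.
Recombination frequency = 170/500 = 0.3400 ≈ 34.0%, i.e. 34.0 m.u.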